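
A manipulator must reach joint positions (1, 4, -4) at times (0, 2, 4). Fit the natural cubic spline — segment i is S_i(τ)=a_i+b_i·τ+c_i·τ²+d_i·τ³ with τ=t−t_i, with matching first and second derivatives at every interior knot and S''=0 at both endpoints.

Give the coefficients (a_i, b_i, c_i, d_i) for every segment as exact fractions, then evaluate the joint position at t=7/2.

Δ: Δ0=3/2, Δ1=-4
row 1: diag=8, rhs=-33; c'=1/4, d'=-33/8
back: M1=-33/8
M: M0=0, M1=-33/8, M2=0
seg 0: a=1, c=M0/2=0, d=(M1−M0)/(6·2)=-11/32, b=Δ0−h0·(2M0+M1)/6=23/8
seg 1: a=4, c=M1/2=-33/16, d=(M2−M1)/(6·2)=11/32, b=Δ1−h1·(2M1+M2)/6=-5/4
t_q=7/2 → seg 1, τ=3/2; S=4+-5/4·τ+-33/16·τ²+11/32·τ³=-347/256

  seg 0: a=1 b=23/8 c=0 d=-11/32
  seg 1: a=4 b=-5/4 c=-33/16 d=11/32
S(7/2) = -347/256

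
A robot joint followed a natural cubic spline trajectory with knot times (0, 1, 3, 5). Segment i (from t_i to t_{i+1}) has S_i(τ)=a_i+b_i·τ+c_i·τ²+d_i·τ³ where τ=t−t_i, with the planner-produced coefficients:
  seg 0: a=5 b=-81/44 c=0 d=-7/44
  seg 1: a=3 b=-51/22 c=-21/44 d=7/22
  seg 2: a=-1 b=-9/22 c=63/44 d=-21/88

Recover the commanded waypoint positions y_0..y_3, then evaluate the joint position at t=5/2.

y_0 = S_0(0) = a_0 = 5
y_1 = S_1(0) = a_1 = 3
y_2 = S_2(0) = a_2 = -1
y_3 = S_2(2) = 2
t_q=5/2 is in segment 1 (τ=3/2); S_1(τ)=-21/44

y_0=5 y_1=3 y_2=-1 y_3=2
S(5/2) = -21/44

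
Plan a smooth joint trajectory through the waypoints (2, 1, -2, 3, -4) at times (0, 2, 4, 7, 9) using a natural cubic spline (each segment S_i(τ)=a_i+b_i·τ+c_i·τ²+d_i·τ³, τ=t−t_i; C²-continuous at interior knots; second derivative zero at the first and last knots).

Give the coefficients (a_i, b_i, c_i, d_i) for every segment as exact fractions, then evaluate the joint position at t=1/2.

Δ: Δ0=-1/2, Δ1=-3/2, Δ2=5/3, Δ3=-7/2
row 1: diag=8, rhs=-6; c'=1/4, d'=-3/4
row 2: denom=10−2·1/4=19/2; d'=(19−2·-3/4)/(19/2)=41/19
row 3: denom=10−3·6/19=172/19; d'=(-31−3·41/19)/(172/19)=-178/43
back: M3=-178/43
back: M2=41/19−6/19·-178/43=149/43
back: M1=-3/4−1/4·149/43=-139/86
M: M0=0, M1=-139/86, M2=149/43, M3=-178/43, M4=0
seg 0: a=2, c=M0/2=0, d=(M1−M0)/(6·2)=-139/1032, b=Δ0−h0·(2M0+M1)/6=5/129
seg 1: a=1, c=M1/2=-139/172, d=(M2−M1)/(6·2)=437/1032, b=Δ1−h1·(2M1+M2)/6=-407/258
seg 2: a=-2, c=M2/2=149/86, d=(M3−M2)/(6·3)=-109/258, b=Δ2−h2·(2M2+M3)/6=35/129
seg 3: a=3, c=M3/2=-89/43, d=(M4−M3)/(6·2)=89/258, b=Δ3−h3·(2M3+M4)/6=-191/258
t_q=1/2 → seg 0, τ=1/2; S=2+5/129·τ+0·τ²+-139/1032·τ³=5511/2752

  seg 0: a=2 b=5/129 c=0 d=-139/1032
  seg 1: a=1 b=-407/258 c=-139/172 d=437/1032
  seg 2: a=-2 b=35/129 c=149/86 d=-109/258
  seg 3: a=3 b=-191/258 c=-89/43 d=89/258
S(1/2) = 5511/2752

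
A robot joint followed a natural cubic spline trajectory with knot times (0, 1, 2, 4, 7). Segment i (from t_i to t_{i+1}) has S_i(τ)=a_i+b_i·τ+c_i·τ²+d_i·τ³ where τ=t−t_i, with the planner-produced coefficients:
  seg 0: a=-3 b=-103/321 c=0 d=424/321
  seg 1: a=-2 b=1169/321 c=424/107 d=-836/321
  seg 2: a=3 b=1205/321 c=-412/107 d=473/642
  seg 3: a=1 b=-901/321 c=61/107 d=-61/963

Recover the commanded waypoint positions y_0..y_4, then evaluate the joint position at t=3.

y_0 = S_0(0) = a_0 = -3
y_1 = S_1(0) = a_1 = -2
y_2 = S_2(0) = a_2 = 3
y_3 = S_3(0) = a_3 = 1
y_4 = S_3(3) = -4
t_q=3 is in segment 2 (τ=1); S_2(τ)=779/214

y_0=-3 y_1=-2 y_2=3 y_3=1 y_4=-4
S(3) = 779/214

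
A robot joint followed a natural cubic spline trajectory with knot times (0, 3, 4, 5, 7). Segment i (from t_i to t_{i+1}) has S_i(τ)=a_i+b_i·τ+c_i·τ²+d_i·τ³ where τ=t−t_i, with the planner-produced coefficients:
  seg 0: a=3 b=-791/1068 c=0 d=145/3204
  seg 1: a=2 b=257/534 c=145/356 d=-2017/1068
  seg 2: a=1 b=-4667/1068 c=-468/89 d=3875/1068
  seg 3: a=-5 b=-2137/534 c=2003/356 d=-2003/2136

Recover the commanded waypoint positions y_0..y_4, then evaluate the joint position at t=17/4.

y_0 = S_0(0) = a_0 = 3
y_1 = S_1(0) = a_1 = 2
y_2 = S_2(0) = a_2 = 1
y_3 = S_3(0) = a_3 = -5
y_4 = S_3(2) = 2
t_q=17/4 is in segment 2 (τ=1/4); S_2(τ)=-8303/22784

y_0=3 y_1=2 y_2=1 y_3=-5 y_4=2
S(17/4) = -8303/22784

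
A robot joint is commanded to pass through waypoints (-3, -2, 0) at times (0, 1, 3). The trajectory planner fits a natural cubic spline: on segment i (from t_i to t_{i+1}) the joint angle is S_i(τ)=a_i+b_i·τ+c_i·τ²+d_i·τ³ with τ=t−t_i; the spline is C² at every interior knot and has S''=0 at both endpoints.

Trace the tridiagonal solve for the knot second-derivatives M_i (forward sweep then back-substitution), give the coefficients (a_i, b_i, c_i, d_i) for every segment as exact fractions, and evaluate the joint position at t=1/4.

Δ: Δ0=1, Δ1=1
row 1: diag=6, rhs=0; c'=1/3, d'=0
back: M1=0
M: M0=0, M1=0, M2=0
seg 0: a=-3, c=M0/2=0, d=(M1−M0)/(6·1)=0, b=Δ0−h0·(2M0+M1)/6=1
seg 1: a=-2, c=M1/2=0, d=(M2−M1)/(6·2)=0, b=Δ1−h1·(2M1+M2)/6=1
t_q=1/4 → seg 0, τ=1/4; S=-3+1·τ+0·τ²+0·τ³=-11/4

  seg 0: a=-3 b=1 c=0 d=0
  seg 1: a=-2 b=1 c=0 d=0
S(1/4) = -11/4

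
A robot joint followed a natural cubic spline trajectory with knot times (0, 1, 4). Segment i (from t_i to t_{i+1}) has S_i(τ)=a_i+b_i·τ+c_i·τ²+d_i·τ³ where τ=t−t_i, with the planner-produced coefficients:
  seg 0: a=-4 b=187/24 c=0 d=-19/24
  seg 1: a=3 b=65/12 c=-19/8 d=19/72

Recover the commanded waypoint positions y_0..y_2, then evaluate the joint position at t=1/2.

y_0 = S_0(0) = a_0 = -4
y_1 = S_1(0) = a_1 = 3
y_2 = S_1(3) = 5
t_q=1/2 is in segment 0 (τ=1/2); S_0(τ)=-13/64

y_0=-4 y_1=3 y_2=5
S(1/2) = -13/64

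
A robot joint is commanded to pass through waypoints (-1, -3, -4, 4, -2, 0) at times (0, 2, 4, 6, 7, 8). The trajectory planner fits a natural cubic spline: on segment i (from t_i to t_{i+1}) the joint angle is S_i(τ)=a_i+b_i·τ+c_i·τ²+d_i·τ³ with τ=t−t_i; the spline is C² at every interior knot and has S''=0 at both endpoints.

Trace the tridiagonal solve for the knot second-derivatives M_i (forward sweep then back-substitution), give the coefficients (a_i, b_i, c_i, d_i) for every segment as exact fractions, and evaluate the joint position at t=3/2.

Δ: Δ0=-1, Δ1=-1/2, Δ2=4, Δ3=-6, Δ4=2
row 1: diag=8, rhs=3; c'=1/4, d'=3/8
row 2: denom=8−2·1/4=15/2; d'=(27−2·3/8)/(15/2)=7/2
row 3: denom=6−2·4/15=82/15; d'=(-60−2·7/2)/(82/15)=-1005/82
row 4: denom=4−1·15/82=313/82; d'=(48−1·-1005/82)/(313/82)=4941/313
back: M4=4941/313
back: M3=-1005/82−15/82·4941/313=-4740/313
back: M2=7/2−4/15·-4740/313=4719/626
back: M1=3/8−1/4·4719/626=-945/626
M: M0=0, M1=-945/626, M2=4719/626, M3=-4740/313, M4=4941/313, M5=0
seg 0: a=-1, c=M0/2=0, d=(M1−M0)/(6·2)=-315/2504, b=Δ0−h0·(2M0+M1)/6=-311/626
seg 1: a=-3, c=M1/2=-945/1252, d=(M2−M1)/(6·2)=236/313, b=Δ1−h1·(2M1+M2)/6=-628/313
seg 2: a=-4, c=M2/2=4719/1252, d=(M3−M2)/(6·2)=-4733/2504, b=Δ2−h2·(2M2+M3)/6=1259/313
seg 3: a=4, c=M3/2=-2370/313, d=(M4−M3)/(6·1)=3227/626, b=Δ3−h3·(2M3+M4)/6=-2243/626
seg 4: a=-2, c=M4/2=4941/626, d=(M5−M4)/(6·1)=-1647/626, b=Δ4−h4·(2M4+M5)/6=-1021/313
t_q=3/2 → seg 0, τ=3/2; S=-1+-311/626·τ+0·τ²+-315/2504·τ³=-43465/20032

  seg 0: a=-1 b=-311/626 c=0 d=-315/2504
  seg 1: a=-3 b=-628/313 c=-945/1252 d=236/313
  seg 2: a=-4 b=1259/313 c=4719/1252 d=-4733/2504
  seg 3: a=4 b=-2243/626 c=-2370/313 d=3227/626
  seg 4: a=-2 b=-1021/313 c=4941/626 d=-1647/626
S(3/2) = -43465/20032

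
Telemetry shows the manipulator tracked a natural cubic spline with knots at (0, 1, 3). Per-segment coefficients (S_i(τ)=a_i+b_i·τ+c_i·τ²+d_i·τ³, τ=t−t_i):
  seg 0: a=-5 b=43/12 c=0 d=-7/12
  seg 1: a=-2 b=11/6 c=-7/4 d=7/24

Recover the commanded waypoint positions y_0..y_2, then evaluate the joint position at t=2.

y_0=-5 y_1=-2 y_2=-3
S(2) = -13/8

y_0 = S_0(0) = a_0 = -5
y_1 = S_1(0) = a_1 = -2
y_2 = S_1(2) = -3
t_q=2 is in segment 1 (τ=1); S_1(τ)=-13/8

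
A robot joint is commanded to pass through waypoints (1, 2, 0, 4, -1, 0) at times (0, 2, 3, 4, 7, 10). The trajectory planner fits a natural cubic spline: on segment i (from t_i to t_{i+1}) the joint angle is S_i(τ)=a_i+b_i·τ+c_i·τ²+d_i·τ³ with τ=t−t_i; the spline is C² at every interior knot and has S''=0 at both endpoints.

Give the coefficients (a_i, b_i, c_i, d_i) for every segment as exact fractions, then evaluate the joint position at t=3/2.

Δ: Δ0=1/2, Δ1=-2, Δ2=4, Δ3=-5/3, Δ4=1/3
row 1: diag=6, rhs=-15; c'=1/6, d'=-5/2
row 2: denom=4−1·1/6=23/6; d'=(36−1·-5/2)/(23/6)=231/23
row 3: denom=8−1·6/23=178/23; d'=(-34−1·231/23)/(178/23)=-1013/178
row 4: denom=12−3·69/178=1929/178; d'=(12−3·-1013/178)/(1929/178)=1725/643
back: M4=1725/643
back: M3=-1013/178−69/178·1725/643=-4328/643
back: M2=231/23−6/23·-4328/643=7587/643
back: M1=-5/2−1/6·7587/643=-2872/643
M: M0=0, M1=-2872/643, M2=7587/643, M3=-4328/643, M4=1725/643, M5=0
seg 0: a=1, c=M0/2=0, d=(M1−M0)/(6·2)=-718/1929, b=Δ0−h0·(2M0+M1)/6=7673/3858
seg 1: a=2, c=M1/2=-1436/643, d=(M2−M1)/(6·1)=10459/3858, b=Δ1−h1·(2M1+M2)/6=-9559/3858
seg 2: a=0, c=M2/2=7587/1286, d=(M3−M2)/(6·1)=-11915/3858, b=Δ2−h2·(2M2+M3)/6=2293/1929
seg 3: a=4, c=M3/2=-2164/643, d=(M4−M3)/(6·3)=6053/11574, b=Δ3−h3·(2M3+M4)/6=14363/3858
seg 4: a=-1, c=M4/2=1725/1286, d=(M5−M4)/(6·3)=-575/3858, b=Δ4−h4·(2M4+M5)/6=-4532/1929
t_q=3/2 → seg 0, τ=3/2; S=1+7673/3858·τ+0·τ²+-718/1929·τ³=3507/1286

  seg 0: a=1 b=7673/3858 c=0 d=-718/1929
  seg 1: a=2 b=-9559/3858 c=-1436/643 d=10459/3858
  seg 2: a=0 b=2293/1929 c=7587/1286 d=-11915/3858
  seg 3: a=4 b=14363/3858 c=-2164/643 d=6053/11574
  seg 4: a=-1 b=-4532/1929 c=1725/1286 d=-575/3858
S(3/2) = 3507/1286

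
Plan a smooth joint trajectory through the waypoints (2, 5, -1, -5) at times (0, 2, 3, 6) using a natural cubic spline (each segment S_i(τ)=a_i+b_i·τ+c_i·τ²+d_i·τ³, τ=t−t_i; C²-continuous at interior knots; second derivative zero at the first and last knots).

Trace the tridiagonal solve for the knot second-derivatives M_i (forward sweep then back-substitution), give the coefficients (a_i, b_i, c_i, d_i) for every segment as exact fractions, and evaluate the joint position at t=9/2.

Δ: Δ0=3/2, Δ1=-6, Δ2=-4/3
row 1: diag=6, rhs=-45; c'=1/6, d'=-15/2
row 2: denom=8−1·1/6=47/6; d'=(28−1·-15/2)/(47/6)=213/47
back: M2=213/47
back: M1=-15/2−1/6·213/47=-388/47
M: M0=0, M1=-388/47, M2=213/47, M3=0
seg 0: a=2, c=M0/2=0, d=(M1−M0)/(6·2)=-97/141, b=Δ0−h0·(2M0+M1)/6=1199/282
seg 1: a=5, c=M1/2=-194/47, d=(M2−M1)/(6·1)=601/282, b=Δ1−h1·(2M1+M2)/6=-1129/282
seg 2: a=-1, c=M2/2=213/94, d=(M3−M2)/(6·3)=-71/282, b=Δ2−h2·(2M2+M3)/6=-827/141
t_q=9/2 → seg 2, τ=3/2; S=-1+-827/141·τ+213/94·τ²+-71/282·τ³=-4173/752

  seg 0: a=2 b=1199/282 c=0 d=-97/141
  seg 1: a=5 b=-1129/282 c=-194/47 d=601/282
  seg 2: a=-1 b=-827/141 c=213/94 d=-71/282
S(9/2) = -4173/752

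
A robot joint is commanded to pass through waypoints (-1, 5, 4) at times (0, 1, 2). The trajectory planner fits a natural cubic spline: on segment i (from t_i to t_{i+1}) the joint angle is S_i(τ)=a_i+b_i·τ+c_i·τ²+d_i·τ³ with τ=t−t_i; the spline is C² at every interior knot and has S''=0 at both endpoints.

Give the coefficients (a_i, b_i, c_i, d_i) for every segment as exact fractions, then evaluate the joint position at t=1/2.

  seg 0: a=-1 b=31/4 c=0 d=-7/4
  seg 1: a=5 b=5/2 c=-21/4 d=7/4
S(1/2) = 85/32

Δ: Δ0=6, Δ1=-1
row 1: diag=4, rhs=-42; c'=1/4, d'=-21/2
back: M1=-21/2
M: M0=0, M1=-21/2, M2=0
seg 0: a=-1, c=M0/2=0, d=(M1−M0)/(6·1)=-7/4, b=Δ0−h0·(2M0+M1)/6=31/4
seg 1: a=5, c=M1/2=-21/4, d=(M2−M1)/(6·1)=7/4, b=Δ1−h1·(2M1+M2)/6=5/2
t_q=1/2 → seg 0, τ=1/2; S=-1+31/4·τ+0·τ²+-7/4·τ³=85/32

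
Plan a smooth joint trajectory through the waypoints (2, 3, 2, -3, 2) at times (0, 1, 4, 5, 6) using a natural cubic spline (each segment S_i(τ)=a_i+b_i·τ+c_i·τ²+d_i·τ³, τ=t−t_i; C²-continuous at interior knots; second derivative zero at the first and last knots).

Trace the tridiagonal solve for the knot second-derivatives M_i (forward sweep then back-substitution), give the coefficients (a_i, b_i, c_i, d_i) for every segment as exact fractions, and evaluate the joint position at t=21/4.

Δ: Δ0=1, Δ1=-1/3, Δ2=-5, Δ3=5
row 1: diag=8, rhs=-8; c'=3/8, d'=-1
row 2: denom=8−3·3/8=55/8; d'=(-28−3·-1)/(55/8)=-40/11
row 3: denom=4−1·8/55=212/55; d'=(60−1·-40/11)/(212/55)=875/53
back: M3=875/53
back: M2=-40/11−8/55·875/53=-320/53
back: M1=-1−3/8·-320/53=67/53
M: M0=0, M1=67/53, M2=-320/53, M3=875/53, M4=0
seg 0: a=2, c=M0/2=0, d=(M1−M0)/(6·1)=67/318, b=Δ0−h0·(2M0+M1)/6=251/318
seg 1: a=3, c=M1/2=67/106, d=(M2−M1)/(6·3)=-43/106, b=Δ1−h1·(2M1+M2)/6=226/159
seg 2: a=2, c=M2/2=-160/53, d=(M3−M2)/(6·1)=1195/318, b=Δ2−h2·(2M2+M3)/6=-1825/318
seg 3: a=-3, c=M3/2=875/106, d=(M4−M3)/(6·1)=-875/318, b=Δ3−h3·(2M3+M4)/6=-80/159
t_q=21/4 → seg 3, τ=1/4; S=-3+-80/159·τ+875/106·τ²+-875/318·τ³=-17997/6784

  seg 0: a=2 b=251/318 c=0 d=67/318
  seg 1: a=3 b=226/159 c=67/106 d=-43/106
  seg 2: a=2 b=-1825/318 c=-160/53 d=1195/318
  seg 3: a=-3 b=-80/159 c=875/106 d=-875/318
S(21/4) = -17997/6784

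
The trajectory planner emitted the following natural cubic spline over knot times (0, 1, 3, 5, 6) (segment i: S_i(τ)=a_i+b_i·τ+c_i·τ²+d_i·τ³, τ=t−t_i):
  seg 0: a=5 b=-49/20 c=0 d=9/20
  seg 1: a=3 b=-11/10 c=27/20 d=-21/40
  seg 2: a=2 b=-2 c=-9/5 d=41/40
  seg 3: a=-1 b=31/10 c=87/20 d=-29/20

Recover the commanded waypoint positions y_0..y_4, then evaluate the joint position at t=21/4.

y_0 = S_0(0) = a_0 = 5
y_1 = S_1(0) = a_1 = 3
y_2 = S_2(0) = a_2 = 2
y_3 = S_3(0) = a_3 = -1
y_4 = S_3(1) = 5
t_q=21/4 is in segment 3 (τ=1/4); S_3(τ)=31/1280

y_0=5 y_1=3 y_2=2 y_3=-1 y_4=5
S(21/4) = 31/1280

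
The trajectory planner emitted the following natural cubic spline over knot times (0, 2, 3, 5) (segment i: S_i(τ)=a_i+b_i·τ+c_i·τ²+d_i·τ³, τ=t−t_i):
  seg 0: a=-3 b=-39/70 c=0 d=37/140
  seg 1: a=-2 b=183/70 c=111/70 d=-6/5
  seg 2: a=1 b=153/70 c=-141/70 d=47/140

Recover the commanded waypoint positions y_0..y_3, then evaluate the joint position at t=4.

y_0=-3 y_1=-2 y_2=1 y_3=0
S(4) = 211/140

y_0 = S_0(0) = a_0 = -3
y_1 = S_1(0) = a_1 = -2
y_2 = S_2(0) = a_2 = 1
y_3 = S_2(2) = 0
t_q=4 is in segment 2 (τ=1); S_2(τ)=211/140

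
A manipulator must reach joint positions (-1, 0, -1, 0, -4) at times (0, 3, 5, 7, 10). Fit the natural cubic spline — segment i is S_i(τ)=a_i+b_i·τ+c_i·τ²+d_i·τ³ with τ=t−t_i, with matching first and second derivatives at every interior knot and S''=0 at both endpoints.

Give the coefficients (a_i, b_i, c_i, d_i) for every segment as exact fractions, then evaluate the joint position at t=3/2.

Δ: Δ0=1/3, Δ1=-1/2, Δ2=1/2, Δ3=-4/3
row 1: diag=10, rhs=-5; c'=1/5, d'=-1/2
row 2: denom=8−2·1/5=38/5; d'=(6−2·-1/2)/(38/5)=35/38
row 3: denom=10−2·5/19=180/19; d'=(-11−2·35/38)/(180/19)=-61/45
back: M3=-61/45
back: M2=35/38−5/19·-61/45=23/18
back: M1=-1/2−1/5·23/18=-34/45
M: M0=0, M1=-34/45, M2=23/18, M3=-61/45, M4=0
seg 0: a=-1, c=M0/2=0, d=(M1−M0)/(6·3)=-17/405, b=Δ0−h0·(2M0+M1)/6=32/45
seg 1: a=0, c=M1/2=-17/45, d=(M2−M1)/(6·2)=61/360, b=Δ1−h1·(2M1+M2)/6=-19/45
seg 2: a=-1, c=M2/2=23/36, d=(M3−M2)/(6·2)=-79/360, b=Δ2−h2·(2M2+M3)/6=1/10
seg 3: a=0, c=M3/2=-61/90, d=(M4−M3)/(6·3)=61/810, b=Δ3−h3·(2M3+M4)/6=1/45
t_q=3/2 → seg 0, τ=3/2; S=-1+32/45·τ+0·τ²+-17/405·τ³=-3/40

  seg 0: a=-1 b=32/45 c=0 d=-17/405
  seg 1: a=0 b=-19/45 c=-17/45 d=61/360
  seg 2: a=-1 b=1/10 c=23/36 d=-79/360
  seg 3: a=0 b=1/45 c=-61/90 d=61/810
S(3/2) = -3/40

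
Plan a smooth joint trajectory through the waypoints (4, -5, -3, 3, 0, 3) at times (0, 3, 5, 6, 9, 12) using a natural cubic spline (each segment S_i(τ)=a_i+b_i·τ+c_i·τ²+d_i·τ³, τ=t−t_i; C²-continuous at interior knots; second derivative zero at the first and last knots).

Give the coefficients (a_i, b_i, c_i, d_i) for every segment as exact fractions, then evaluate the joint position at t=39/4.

Δ: Δ0=-3, Δ1=1, Δ2=6, Δ3=-1, Δ4=1
row 1: diag=10, rhs=24; c'=1/5, d'=12/5
row 2: denom=6−2·1/5=28/5; d'=(30−2·12/5)/(28/5)=9/2
row 3: denom=8−1·5/28=219/28; d'=(-42−1·9/2)/(219/28)=-434/73
row 4: denom=12−3·28/73=792/73; d'=(12−3·-434/73)/(792/73)=11/4
back: M4=11/4
back: M3=-434/73−28/73·11/4=-7
back: M2=9/2−5/28·-7=23/4
back: M1=12/5−1/5·23/4=5/4
M: M0=0, M1=5/4, M2=23/4, M3=-7, M4=11/4, M5=0
seg 0: a=4, c=M0/2=0, d=(M1−M0)/(6·3)=5/72, b=Δ0−h0·(2M0+M1)/6=-29/8
seg 1: a=-5, c=M1/2=5/8, d=(M2−M1)/(6·2)=3/8, b=Δ1−h1·(2M1+M2)/6=-7/4
seg 2: a=-3, c=M2/2=23/8, d=(M3−M2)/(6·1)=-17/8, b=Δ2−h2·(2M2+M3)/6=21/4
seg 3: a=3, c=M3/2=-7/2, d=(M4−M3)/(6·3)=13/24, b=Δ3−h3·(2M3+M4)/6=37/8
seg 4: a=0, c=M4/2=11/8, d=(M5−M4)/(6·3)=-11/72, b=Δ4−h4·(2M4+M5)/6=-7/4
t_q=39/4 → seg 4, τ=3/4; S=0+-7/4·τ+11/8·τ²+-11/72·τ³=-309/512

  seg 0: a=4 b=-29/8 c=0 d=5/72
  seg 1: a=-5 b=-7/4 c=5/8 d=3/8
  seg 2: a=-3 b=21/4 c=23/8 d=-17/8
  seg 3: a=3 b=37/8 c=-7/2 d=13/24
  seg 4: a=0 b=-7/4 c=11/8 d=-11/72
S(39/4) = -309/512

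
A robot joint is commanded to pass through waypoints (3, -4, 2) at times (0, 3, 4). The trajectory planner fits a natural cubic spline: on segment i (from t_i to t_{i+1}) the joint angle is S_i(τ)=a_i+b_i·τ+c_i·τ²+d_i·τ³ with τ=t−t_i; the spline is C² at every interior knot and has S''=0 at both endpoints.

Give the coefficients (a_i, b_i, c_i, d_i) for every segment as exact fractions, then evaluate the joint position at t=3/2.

  seg 0: a=3 b=-131/24 c=0 d=25/72
  seg 1: a=-4 b=47/12 c=25/8 d=-25/24
S(3/2) = -257/64

Δ: Δ0=-7/3, Δ1=6
row 1: diag=8, rhs=50; c'=1/8, d'=25/4
back: M1=25/4
M: M0=0, M1=25/4, M2=0
seg 0: a=3, c=M0/2=0, d=(M1−M0)/(6·3)=25/72, b=Δ0−h0·(2M0+M1)/6=-131/24
seg 1: a=-4, c=M1/2=25/8, d=(M2−M1)/(6·1)=-25/24, b=Δ1−h1·(2M1+M2)/6=47/12
t_q=3/2 → seg 0, τ=3/2; S=3+-131/24·τ+0·τ²+25/72·τ³=-257/64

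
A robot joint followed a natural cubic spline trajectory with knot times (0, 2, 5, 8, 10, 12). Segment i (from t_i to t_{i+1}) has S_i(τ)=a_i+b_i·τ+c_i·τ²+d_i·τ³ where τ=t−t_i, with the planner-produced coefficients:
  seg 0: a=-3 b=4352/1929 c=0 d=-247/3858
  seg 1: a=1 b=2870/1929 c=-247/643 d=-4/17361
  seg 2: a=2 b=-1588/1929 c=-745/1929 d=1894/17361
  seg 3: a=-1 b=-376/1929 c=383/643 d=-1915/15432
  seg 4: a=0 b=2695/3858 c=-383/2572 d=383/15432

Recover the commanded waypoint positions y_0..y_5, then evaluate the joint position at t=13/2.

y_0=-3 y_1=1 y_2=2 y_3=-1 y_4=0 y_5=1
S(13/2) = 170/643

y_0 = S_0(0) = a_0 = -3
y_1 = S_1(0) = a_1 = 1
y_2 = S_2(0) = a_2 = 2
y_3 = S_3(0) = a_3 = -1
y_4 = S_4(0) = a_4 = 0
y_5 = S_4(2) = 1
t_q=13/2 is in segment 2 (τ=3/2); S_2(τ)=170/643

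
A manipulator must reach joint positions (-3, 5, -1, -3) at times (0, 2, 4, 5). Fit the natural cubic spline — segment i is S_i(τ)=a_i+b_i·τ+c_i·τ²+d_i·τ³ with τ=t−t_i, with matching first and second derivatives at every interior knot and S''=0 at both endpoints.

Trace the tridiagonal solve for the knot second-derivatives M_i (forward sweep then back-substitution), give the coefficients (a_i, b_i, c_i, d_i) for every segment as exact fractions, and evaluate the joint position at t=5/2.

Δ: Δ0=4, Δ1=-3, Δ2=-2
row 1: diag=8, rhs=-42; c'=1/4, d'=-21/4
row 2: denom=6−2·1/4=11/2; d'=(6−2·-21/4)/(11/2)=3
back: M2=3
back: M1=-21/4−1/4·3=-6
M: M0=0, M1=-6, M2=3, M3=0
seg 0: a=-3, c=M0/2=0, d=(M1−M0)/(6·2)=-1/2, b=Δ0−h0·(2M0+M1)/6=6
seg 1: a=5, c=M1/2=-3, d=(M2−M1)/(6·2)=3/4, b=Δ1−h1·(2M1+M2)/6=0
seg 2: a=-1, c=M2/2=3/2, d=(M3−M2)/(6·1)=-1/2, b=Δ2−h2·(2M2+M3)/6=-3
t_q=5/2 → seg 1, τ=1/2; S=5+0·τ+-3·τ²+3/4·τ³=139/32

  seg 0: a=-3 b=6 c=0 d=-1/2
  seg 1: a=5 b=0 c=-3 d=3/4
  seg 2: a=-1 b=-3 c=3/2 d=-1/2
S(5/2) = 139/32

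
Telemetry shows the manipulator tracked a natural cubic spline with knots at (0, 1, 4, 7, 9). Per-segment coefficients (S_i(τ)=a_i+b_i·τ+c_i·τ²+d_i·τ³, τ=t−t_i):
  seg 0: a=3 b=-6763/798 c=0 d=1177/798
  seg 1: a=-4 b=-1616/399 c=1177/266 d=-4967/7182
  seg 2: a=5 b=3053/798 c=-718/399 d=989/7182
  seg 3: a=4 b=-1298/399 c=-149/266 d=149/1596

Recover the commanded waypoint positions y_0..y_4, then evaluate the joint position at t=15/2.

y_0 = S_0(0) = a_0 = 3
y_1 = S_1(0) = a_1 = -4
y_2 = S_2(0) = a_2 = 5
y_3 = S_3(0) = a_3 = 4
y_4 = S_3(2) = -4
t_q=15/2 is in segment 3 (τ=1/2); S_3(τ)=1365/608

y_0=3 y_1=-4 y_2=5 y_3=4 y_4=-4
S(15/2) = 1365/608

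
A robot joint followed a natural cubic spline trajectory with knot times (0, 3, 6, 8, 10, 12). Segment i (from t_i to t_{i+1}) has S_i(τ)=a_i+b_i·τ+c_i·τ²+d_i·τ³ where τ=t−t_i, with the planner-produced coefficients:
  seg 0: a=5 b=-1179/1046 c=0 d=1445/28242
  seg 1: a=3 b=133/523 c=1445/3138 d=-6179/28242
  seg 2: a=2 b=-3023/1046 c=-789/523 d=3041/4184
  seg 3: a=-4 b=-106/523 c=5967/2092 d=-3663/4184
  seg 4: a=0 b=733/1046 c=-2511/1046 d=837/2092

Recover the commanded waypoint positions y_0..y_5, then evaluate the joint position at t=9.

y_0=5 y_1=3 y_2=2 y_3=-4 y_4=0 y_5=-5
S(9) = -9313/4184

y_0 = S_0(0) = a_0 = 5
y_1 = S_1(0) = a_1 = 3
y_2 = S_2(0) = a_2 = 2
y_3 = S_3(0) = a_3 = -4
y_4 = S_4(0) = a_4 = 0
y_5 = S_4(2) = -5
t_q=9 is in segment 3 (τ=1); S_3(τ)=-9313/4184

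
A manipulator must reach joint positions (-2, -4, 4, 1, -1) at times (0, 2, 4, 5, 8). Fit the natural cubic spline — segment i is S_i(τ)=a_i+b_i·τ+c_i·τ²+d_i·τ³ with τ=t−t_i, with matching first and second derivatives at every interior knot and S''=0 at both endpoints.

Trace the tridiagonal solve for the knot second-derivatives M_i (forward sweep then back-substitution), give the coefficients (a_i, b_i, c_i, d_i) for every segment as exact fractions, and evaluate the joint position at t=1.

  seg 0: a=-2 b=-1571/516 c=0 d=1055/2064
  seg 1: a=-4 b=797/258 c=1055/344 d=-2695/2064
  seg 2: a=4 b=-161/516 c=-205/43 d=1073/516
  seg 3: a=1 b=-931/258 c=253/172 d=-253/1548
S(1) = -3119/688

Δ: Δ0=-1, Δ1=4, Δ2=-3, Δ3=-2/3
row 1: diag=8, rhs=30; c'=1/4, d'=15/4
row 2: denom=6−2·1/4=11/2; d'=(-42−2·15/4)/(11/2)=-9
row 3: denom=8−1·2/11=86/11; d'=(14−1·-9)/(86/11)=253/86
back: M3=253/86
back: M2=-9−2/11·253/86=-410/43
back: M1=15/4−1/4·-410/43=1055/172
M: M0=0, M1=1055/172, M2=-410/43, M3=253/86, M4=0
seg 0: a=-2, c=M0/2=0, d=(M1−M0)/(6·2)=1055/2064, b=Δ0−h0·(2M0+M1)/6=-1571/516
seg 1: a=-4, c=M1/2=1055/344, d=(M2−M1)/(6·2)=-2695/2064, b=Δ1−h1·(2M1+M2)/6=797/258
seg 2: a=4, c=M2/2=-205/43, d=(M3−M2)/(6·1)=1073/516, b=Δ2−h2·(2M2+M3)/6=-161/516
seg 3: a=1, c=M3/2=253/172, d=(M4−M3)/(6·3)=-253/1548, b=Δ3−h3·(2M3+M4)/6=-931/258
t_q=1 → seg 0, τ=1; S=-2+-1571/516·τ+0·τ²+1055/2064·τ³=-3119/688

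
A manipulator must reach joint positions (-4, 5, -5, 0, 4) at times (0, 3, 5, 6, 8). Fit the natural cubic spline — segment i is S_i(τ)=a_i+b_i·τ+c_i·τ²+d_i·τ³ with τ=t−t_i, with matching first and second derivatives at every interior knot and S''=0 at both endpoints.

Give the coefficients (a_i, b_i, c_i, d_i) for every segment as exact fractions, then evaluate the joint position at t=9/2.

Δ: Δ0=3, Δ1=-5, Δ2=5, Δ3=2
row 1: diag=10, rhs=-48; c'=1/5, d'=-24/5
row 2: denom=6−2·1/5=28/5; d'=(60−2·-24/5)/(28/5)=87/7
row 3: denom=6−1·5/28=163/28; d'=(-18−1·87/7)/(163/28)=-852/163
back: M3=-852/163
back: M2=87/7−5/28·-852/163=2178/163
back: M1=-24/5−1/5·2178/163=-1218/163
M: M0=0, M1=-1218/163, M2=2178/163, M3=-852/163, M4=0
seg 0: a=-4, c=M0/2=0, d=(M1−M0)/(6·3)=-203/489, b=Δ0−h0·(2M0+M1)/6=1098/163
seg 1: a=5, c=M1/2=-609/163, d=(M2−M1)/(6·2)=283/163, b=Δ1−h1·(2M1+M2)/6=-729/163
seg 2: a=-5, c=M2/2=1089/163, d=(M3−M2)/(6·1)=-505/163, b=Δ2−h2·(2M2+M3)/6=231/163
seg 3: a=0, c=M3/2=-426/163, d=(M4−M3)/(6·2)=71/163, b=Δ3−h3·(2M3+M4)/6=894/163
t_q=9/2 → seg 1, τ=3/2; S=5+-729/163·τ+-609/163·τ²+283/163·τ³=-5549/1304

  seg 0: a=-4 b=1098/163 c=0 d=-203/489
  seg 1: a=5 b=-729/163 c=-609/163 d=283/163
  seg 2: a=-5 b=231/163 c=1089/163 d=-505/163
  seg 3: a=0 b=894/163 c=-426/163 d=71/163
S(9/2) = -5549/1304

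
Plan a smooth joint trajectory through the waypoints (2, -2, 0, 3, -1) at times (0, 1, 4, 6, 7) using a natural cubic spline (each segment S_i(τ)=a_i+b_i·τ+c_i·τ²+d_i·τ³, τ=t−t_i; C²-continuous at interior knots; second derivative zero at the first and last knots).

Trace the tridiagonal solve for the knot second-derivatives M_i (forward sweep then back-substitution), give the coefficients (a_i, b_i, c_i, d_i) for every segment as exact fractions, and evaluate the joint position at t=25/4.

  seg 0: a=2 b=-2684/591 c=0 d=320/591
  seg 1: a=-2 b=-1724/591 c=320/197 d=-254/1773
  seg 2: a=0 b=1750/591 c=66/197 d=-2519/4728
  seg 3: a=3 b=-2473/1182 c=-2255/788 d=2255/2364
S(25/4) = 116649/50432

Δ: Δ0=-4, Δ1=2/3, Δ2=3/2, Δ3=-4
row 1: diag=8, rhs=28; c'=3/8, d'=7/2
row 2: denom=10−3·3/8=71/8; d'=(5−3·7/2)/(71/8)=-44/71
row 3: denom=6−2·16/71=394/71; d'=(-33−2·-44/71)/(394/71)=-2255/394
back: M3=-2255/394
back: M2=-44/71−16/71·-2255/394=132/197
back: M1=7/2−3/8·132/197=640/197
M: M0=0, M1=640/197, M2=132/197, M3=-2255/394, M4=0
seg 0: a=2, c=M0/2=0, d=(M1−M0)/(6·1)=320/591, b=Δ0−h0·(2M0+M1)/6=-2684/591
seg 1: a=-2, c=M1/2=320/197, d=(M2−M1)/(6·3)=-254/1773, b=Δ1−h1·(2M1+M2)/6=-1724/591
seg 2: a=0, c=M2/2=66/197, d=(M3−M2)/(6·2)=-2519/4728, b=Δ2−h2·(2M2+M3)/6=1750/591
seg 3: a=3, c=M3/2=-2255/788, d=(M4−M3)/(6·1)=2255/2364, b=Δ3−h3·(2M3+M4)/6=-2473/1182
t_q=25/4 → seg 3, τ=1/4; S=3+-2473/1182·τ+-2255/788·τ²+2255/2364·τ³=116649/50432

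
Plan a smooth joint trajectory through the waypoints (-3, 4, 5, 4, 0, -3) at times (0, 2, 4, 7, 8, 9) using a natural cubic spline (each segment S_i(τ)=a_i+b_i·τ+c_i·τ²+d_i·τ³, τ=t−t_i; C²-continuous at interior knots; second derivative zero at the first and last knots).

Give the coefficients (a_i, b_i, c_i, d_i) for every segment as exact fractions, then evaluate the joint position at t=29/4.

Δ: Δ0=7/2, Δ1=1/2, Δ2=-1/3, Δ3=-4, Δ4=-3
row 1: diag=8, rhs=-18; c'=1/4, d'=-9/4
row 2: denom=10−2·1/4=19/2; d'=(-5−2·-9/4)/(19/2)=-1/19
row 3: denom=8−3·6/19=134/19; d'=(-22−3·-1/19)/(134/19)=-415/134
row 4: denom=4−1·19/134=517/134; d'=(6−1·-415/134)/(517/134)=1219/517
back: M4=1219/517
back: M3=-415/134−19/134·1219/517=-1774/517
back: M2=-1/19−6/19·-1774/517=533/517
back: M1=-9/4−1/4·533/517=-2593/1034
M: M0=0, M1=-2593/1034, M2=533/517, M3=-1774/517, M4=1219/517, M5=0
seg 0: a=-3, c=M0/2=0, d=(M1−M0)/(6·2)=-2593/12408, b=Δ0−h0·(2M0+M1)/6=6725/1551
seg 1: a=4, c=M1/2=-2593/2068, d=(M2−M1)/(6·2)=3659/12408, b=Δ1−h1·(2M1+M2)/6=5671/3102
seg 2: a=5, c=M2/2=533/1034, d=(M3−M2)/(6·3)=-769/3102, b=Δ2−h2·(2M2+M3)/6=545/1551
seg 3: a=4, c=M3/2=-887/517, d=(M4−M3)/(6·1)=2993/3102, b=Δ3−h3·(2M3+M4)/6=-10079/3102
seg 4: a=0, c=M4/2=1219/1034, d=(M5−M4)/(6·1)=-1219/3102, b=Δ4−h4·(2M4+M5)/6=-5872/1551
t_q=29/4 → seg 3, τ=1/4; S=4+-10079/3102·τ+-887/517·τ²+2993/3102·τ³=204851/66176

  seg 0: a=-3 b=6725/1551 c=0 d=-2593/12408
  seg 1: a=4 b=5671/3102 c=-2593/2068 d=3659/12408
  seg 2: a=5 b=545/1551 c=533/1034 d=-769/3102
  seg 3: a=4 b=-10079/3102 c=-887/517 d=2993/3102
  seg 4: a=0 b=-5872/1551 c=1219/1034 d=-1219/3102
S(29/4) = 204851/66176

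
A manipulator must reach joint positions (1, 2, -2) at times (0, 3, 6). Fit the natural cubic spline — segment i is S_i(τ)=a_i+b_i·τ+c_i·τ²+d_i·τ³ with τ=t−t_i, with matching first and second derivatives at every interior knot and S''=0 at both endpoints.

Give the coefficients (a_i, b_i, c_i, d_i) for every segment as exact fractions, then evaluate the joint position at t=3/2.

Δ: Δ0=1/3, Δ1=-4/3
row 1: diag=12, rhs=-10; c'=1/4, d'=-5/6
back: M1=-5/6
M: M0=0, M1=-5/6, M2=0
seg 0: a=1, c=M0/2=0, d=(M1−M0)/(6·3)=-5/108, b=Δ0−h0·(2M0+M1)/6=3/4
seg 1: a=2, c=M1/2=-5/12, d=(M2−M1)/(6·3)=5/108, b=Δ1−h1·(2M1+M2)/6=-1/2
t_q=3/2 → seg 0, τ=3/2; S=1+3/4·τ+0·τ²+-5/108·τ³=63/32

  seg 0: a=1 b=3/4 c=0 d=-5/108
  seg 1: a=2 b=-1/2 c=-5/12 d=5/108
S(3/2) = 63/32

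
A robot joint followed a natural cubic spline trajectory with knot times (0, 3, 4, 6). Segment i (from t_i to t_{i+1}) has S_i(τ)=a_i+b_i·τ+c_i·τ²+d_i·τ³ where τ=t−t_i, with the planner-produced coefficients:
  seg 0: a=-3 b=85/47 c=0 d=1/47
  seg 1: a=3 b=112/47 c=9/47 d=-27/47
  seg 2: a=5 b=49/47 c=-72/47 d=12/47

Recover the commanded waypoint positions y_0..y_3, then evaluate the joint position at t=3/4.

y_0=-3 y_1=3 y_2=5 y_3=3
S(3/4) = -4917/3008

y_0 = S_0(0) = a_0 = -3
y_1 = S_1(0) = a_1 = 3
y_2 = S_2(0) = a_2 = 5
y_3 = S_2(2) = 3
t_q=3/4 is in segment 0 (τ=3/4); S_0(τ)=-4917/3008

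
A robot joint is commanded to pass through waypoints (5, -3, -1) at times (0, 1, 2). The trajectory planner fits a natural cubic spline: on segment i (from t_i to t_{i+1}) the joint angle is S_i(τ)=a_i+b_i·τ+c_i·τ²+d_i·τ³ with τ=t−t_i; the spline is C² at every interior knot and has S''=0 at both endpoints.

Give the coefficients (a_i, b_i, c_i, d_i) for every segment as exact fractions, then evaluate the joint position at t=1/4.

Δ: Δ0=-8, Δ1=2
row 1: diag=4, rhs=60; c'=1/4, d'=15
back: M1=15
M: M0=0, M1=15, M2=0
seg 0: a=5, c=M0/2=0, d=(M1−M0)/(6·1)=5/2, b=Δ0−h0·(2M0+M1)/6=-21/2
seg 1: a=-3, c=M1/2=15/2, d=(M2−M1)/(6·1)=-5/2, b=Δ1−h1·(2M1+M2)/6=-3
t_q=1/4 → seg 0, τ=1/4; S=5+-21/2·τ+0·τ²+5/2·τ³=309/128

  seg 0: a=5 b=-21/2 c=0 d=5/2
  seg 1: a=-3 b=-3 c=15/2 d=-5/2
S(1/4) = 309/128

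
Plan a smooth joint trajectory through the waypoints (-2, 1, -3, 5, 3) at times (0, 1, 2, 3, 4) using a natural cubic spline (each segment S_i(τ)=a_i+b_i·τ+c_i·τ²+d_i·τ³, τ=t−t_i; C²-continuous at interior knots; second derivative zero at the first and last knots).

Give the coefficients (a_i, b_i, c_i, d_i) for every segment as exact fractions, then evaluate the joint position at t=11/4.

  seg 0: a=-2 b=331/56 c=0 d=-163/56
  seg 1: a=1 b=-79/28 c=-489/56 d=423/56
  seg 2: a=-3 b=19/8 c=195/14 d=-465/56
  seg 3: a=5 b=149/28 c=-615/56 d=205/56
S(11/4) = 11157/3584

Δ: Δ0=3, Δ1=-4, Δ2=8, Δ3=-2
row 1: diag=4, rhs=-42; c'=1/4, d'=-21/2
row 2: denom=4−1·1/4=15/4; d'=(72−1·-21/2)/(15/4)=22
row 3: denom=4−1·4/15=56/15; d'=(-60−1·22)/(56/15)=-615/28
back: M3=-615/28
back: M2=22−4/15·-615/28=195/7
back: M1=-21/2−1/4·195/7=-489/28
M: M0=0, M1=-489/28, M2=195/7, M3=-615/28, M4=0
seg 0: a=-2, c=M0/2=0, d=(M1−M0)/(6·1)=-163/56, b=Δ0−h0·(2M0+M1)/6=331/56
seg 1: a=1, c=M1/2=-489/56, d=(M2−M1)/(6·1)=423/56, b=Δ1−h1·(2M1+M2)/6=-79/28
seg 2: a=-3, c=M2/2=195/14, d=(M3−M2)/(6·1)=-465/56, b=Δ2−h2·(2M2+M3)/6=19/8
seg 3: a=5, c=M3/2=-615/56, d=(M4−M3)/(6·1)=205/56, b=Δ3−h3·(2M3+M4)/6=149/28
t_q=11/4 → seg 2, τ=3/4; S=-3+19/8·τ+195/14·τ²+-465/56·τ³=11157/3584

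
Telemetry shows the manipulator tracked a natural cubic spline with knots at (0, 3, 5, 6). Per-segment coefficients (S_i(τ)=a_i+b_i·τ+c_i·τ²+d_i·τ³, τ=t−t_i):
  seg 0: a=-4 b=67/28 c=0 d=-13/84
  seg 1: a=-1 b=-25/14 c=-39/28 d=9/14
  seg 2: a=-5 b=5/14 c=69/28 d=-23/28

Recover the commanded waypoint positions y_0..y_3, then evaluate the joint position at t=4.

y_0=-4 y_1=-1 y_2=-5 y_3=-3
S(4) = -99/28

y_0 = S_0(0) = a_0 = -4
y_1 = S_1(0) = a_1 = -1
y_2 = S_2(0) = a_2 = -5
y_3 = S_2(1) = -3
t_q=4 is in segment 1 (τ=1); S_1(τ)=-99/28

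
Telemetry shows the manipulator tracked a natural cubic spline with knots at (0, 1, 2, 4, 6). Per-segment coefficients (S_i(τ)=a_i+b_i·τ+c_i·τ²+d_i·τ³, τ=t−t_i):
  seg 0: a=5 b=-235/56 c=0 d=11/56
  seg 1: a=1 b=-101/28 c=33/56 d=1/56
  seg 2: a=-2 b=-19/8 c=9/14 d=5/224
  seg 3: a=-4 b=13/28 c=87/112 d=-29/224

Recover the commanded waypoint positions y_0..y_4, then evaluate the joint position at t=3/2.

y_0 = S_0(0) = a_0 = 5
y_1 = S_1(0) = a_1 = 1
y_2 = S_2(0) = a_2 = -2
y_3 = S_3(0) = a_3 = -4
y_4 = S_3(2) = -1
t_q=3/2 is in segment 1 (τ=1/2); S_1(τ)=-293/448

y_0=5 y_1=1 y_2=-2 y_3=-4 y_4=-1
S(3/2) = -293/448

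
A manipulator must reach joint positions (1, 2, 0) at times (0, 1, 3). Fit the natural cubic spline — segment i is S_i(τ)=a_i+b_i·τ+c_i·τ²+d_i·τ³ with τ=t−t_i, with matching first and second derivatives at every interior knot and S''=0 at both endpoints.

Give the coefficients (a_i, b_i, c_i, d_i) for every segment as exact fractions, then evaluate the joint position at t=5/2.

Δ: Δ0=1, Δ1=-1
row 1: diag=6, rhs=-12; c'=1/3, d'=-2
back: M1=-2
M: M0=0, M1=-2, M2=0
seg 0: a=1, c=M0/2=0, d=(M1−M0)/(6·1)=-1/3, b=Δ0−h0·(2M0+M1)/6=4/3
seg 1: a=2, c=M1/2=-1, d=(M2−M1)/(6·2)=1/6, b=Δ1−h1·(2M1+M2)/6=1/3
t_q=5/2 → seg 1, τ=3/2; S=2+1/3·τ+-1·τ²+1/6·τ³=13/16

  seg 0: a=1 b=4/3 c=0 d=-1/3
  seg 1: a=2 b=1/3 c=-1 d=1/6
S(5/2) = 13/16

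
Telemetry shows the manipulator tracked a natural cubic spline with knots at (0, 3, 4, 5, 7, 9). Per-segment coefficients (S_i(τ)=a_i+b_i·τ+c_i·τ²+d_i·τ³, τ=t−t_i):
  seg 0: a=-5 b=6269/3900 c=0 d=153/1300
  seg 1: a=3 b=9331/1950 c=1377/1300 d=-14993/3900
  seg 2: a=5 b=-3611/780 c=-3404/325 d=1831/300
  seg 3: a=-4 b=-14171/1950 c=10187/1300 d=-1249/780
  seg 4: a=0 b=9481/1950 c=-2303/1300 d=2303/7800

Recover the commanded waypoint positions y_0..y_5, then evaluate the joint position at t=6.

y_0 = S_0(0) = a_0 = -5
y_1 = S_1(0) = a_1 = 3
y_2 = S_2(0) = a_2 = 5
y_3 = S_3(0) = a_3 = -4
y_4 = S_4(0) = a_4 = 0
y_5 = S_4(2) = 5
t_q=6 is in segment 3 (τ=1); S_3(τ)=-3271/650

y_0=-5 y_1=3 y_2=5 y_3=-4 y_4=0 y_5=5
S(6) = -3271/650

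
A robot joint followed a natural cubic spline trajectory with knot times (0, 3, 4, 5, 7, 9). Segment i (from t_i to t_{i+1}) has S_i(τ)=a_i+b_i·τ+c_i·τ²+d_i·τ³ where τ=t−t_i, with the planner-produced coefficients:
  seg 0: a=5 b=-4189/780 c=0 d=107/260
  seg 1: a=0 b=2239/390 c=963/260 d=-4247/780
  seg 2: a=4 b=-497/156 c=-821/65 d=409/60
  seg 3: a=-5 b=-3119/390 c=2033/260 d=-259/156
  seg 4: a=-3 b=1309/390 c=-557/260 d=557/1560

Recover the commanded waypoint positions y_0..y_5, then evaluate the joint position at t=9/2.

y_0 = S_0(0) = a_0 = 5
y_1 = S_1(0) = a_1 = 0
y_2 = S_2(0) = a_2 = 4
y_3 = S_3(0) = a_3 = -5
y_4 = S_4(0) = a_4 = -3
y_5 = S_4(2) = -2
t_q=9/2 is in segment 2 (τ=1/2); S_2(τ)=211/2080

y_0=5 y_1=0 y_2=4 y_3=-5 y_4=-3 y_5=-2
S(9/2) = 211/2080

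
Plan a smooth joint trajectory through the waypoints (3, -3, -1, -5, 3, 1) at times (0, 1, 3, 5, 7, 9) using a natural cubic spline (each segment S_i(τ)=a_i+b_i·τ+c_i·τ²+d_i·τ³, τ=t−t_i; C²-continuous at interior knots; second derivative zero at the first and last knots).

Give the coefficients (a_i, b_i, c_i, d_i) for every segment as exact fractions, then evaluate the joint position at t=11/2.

Δ: Δ0=-6, Δ1=1, Δ2=-2, Δ3=4, Δ4=-1
row 1: diag=6, rhs=42; c'=1/3, d'=7
row 2: denom=8−2·1/3=22/3; d'=(-18−2·7)/(22/3)=-48/11
row 3: denom=8−2·3/11=82/11; d'=(36−2·-48/11)/(82/11)=6
row 4: denom=8−2·11/41=306/41; d'=(-30−2·6)/(306/41)=-287/51
back: M4=-287/51
back: M3=6−11/41·-287/51=383/51
back: M2=-48/11−3/11·383/51=-109/17
back: M1=7−1/3·-109/17=466/51
M: M0=0, M1=466/51, M2=-109/17, M3=383/51, M4=-287/51, M5=0
seg 0: a=3, c=M0/2=0, d=(M1−M0)/(6·1)=233/153, b=Δ0−h0·(2M0+M1)/6=-1151/153
seg 1: a=-3, c=M1/2=233/51, d=(M2−M1)/(6·2)=-793/612, b=Δ1−h1·(2M1+M2)/6=-452/153
seg 2: a=-1, c=M2/2=-109/34, d=(M3−M2)/(6·2)=355/306, b=Δ2−h2·(2M2+M3)/6=-35/153
seg 3: a=-5, c=M3/2=383/102, d=(M4−M3)/(6·2)=-335/306, b=Δ3−h3·(2M3+M4)/6=133/153
seg 4: a=3, c=M4/2=-287/102, d=(M5−M4)/(6·2)=287/612, b=Δ4−h4·(2M4+M5)/6=421/153
t_q=11/2 → seg 3, τ=1/2; S=-5+133/153·τ+383/102·τ²+-335/306·τ³=-3071/816

  seg 0: a=3 b=-1151/153 c=0 d=233/153
  seg 1: a=-3 b=-452/153 c=233/51 d=-793/612
  seg 2: a=-1 b=-35/153 c=-109/34 d=355/306
  seg 3: a=-5 b=133/153 c=383/102 d=-335/306
  seg 4: a=3 b=421/153 c=-287/102 d=287/612
S(11/2) = -3071/816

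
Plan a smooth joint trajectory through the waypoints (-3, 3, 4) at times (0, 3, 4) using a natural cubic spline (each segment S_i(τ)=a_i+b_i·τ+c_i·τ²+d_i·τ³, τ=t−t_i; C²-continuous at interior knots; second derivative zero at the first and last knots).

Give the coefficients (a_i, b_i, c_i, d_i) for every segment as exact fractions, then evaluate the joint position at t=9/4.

  seg 0: a=-3 b=19/8 c=0 d=-1/24
  seg 1: a=3 b=5/4 c=-3/8 d=1/8
S(9/4) = 957/512

Δ: Δ0=2, Δ1=1
row 1: diag=8, rhs=-6; c'=1/8, d'=-3/4
back: M1=-3/4
M: M0=0, M1=-3/4, M2=0
seg 0: a=-3, c=M0/2=0, d=(M1−M0)/(6·3)=-1/24, b=Δ0−h0·(2M0+M1)/6=19/8
seg 1: a=3, c=M1/2=-3/8, d=(M2−M1)/(6·1)=1/8, b=Δ1−h1·(2M1+M2)/6=5/4
t_q=9/4 → seg 0, τ=9/4; S=-3+19/8·τ+0·τ²+-1/24·τ³=957/512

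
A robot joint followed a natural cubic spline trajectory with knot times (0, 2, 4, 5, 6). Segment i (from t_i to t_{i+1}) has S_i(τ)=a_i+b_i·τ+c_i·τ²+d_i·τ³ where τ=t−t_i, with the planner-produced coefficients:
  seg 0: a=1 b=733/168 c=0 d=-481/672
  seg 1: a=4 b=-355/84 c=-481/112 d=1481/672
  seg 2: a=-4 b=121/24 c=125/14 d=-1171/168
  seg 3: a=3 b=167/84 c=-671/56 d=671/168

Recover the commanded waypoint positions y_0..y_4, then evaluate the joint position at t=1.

y_0 = S_0(0) = a_0 = 1
y_1 = S_1(0) = a_1 = 4
y_2 = S_2(0) = a_2 = -4
y_3 = S_3(0) = a_3 = 3
y_4 = S_3(1) = -3
t_q=1 is in segment 0 (τ=1); S_0(τ)=1041/224

y_0=1 y_1=4 y_2=-4 y_3=3 y_4=-3
S(1) = 1041/224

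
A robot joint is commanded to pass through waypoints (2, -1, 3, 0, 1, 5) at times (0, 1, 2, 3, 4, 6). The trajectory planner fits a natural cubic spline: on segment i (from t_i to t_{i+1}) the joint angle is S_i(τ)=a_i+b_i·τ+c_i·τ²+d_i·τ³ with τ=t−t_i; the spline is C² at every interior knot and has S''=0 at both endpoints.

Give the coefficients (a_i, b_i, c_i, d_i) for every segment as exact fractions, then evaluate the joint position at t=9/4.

  seg 0: a=2 b=-583/107 c=0 d=262/107
  seg 1: a=-1 b=203/107 c=786/107 d=-561/107
  seg 2: a=3 b=92/107 c=-897/107 d=484/107
  seg 3: a=0 b=-250/107 c=555/107 d=-198/107
  seg 4: a=1 b=266/107 c=-39/107 d=13/214
S(9/4) = 591/214

Δ: Δ0=-3, Δ1=4, Δ2=-3, Δ3=1, Δ4=2
row 1: diag=4, rhs=42; c'=1/4, d'=21/2
row 2: denom=4−1·1/4=15/4; d'=(-42−1·21/2)/(15/4)=-14
row 3: denom=4−1·4/15=56/15; d'=(24−1·-14)/(56/15)=285/28
row 4: denom=6−1·15/56=321/56; d'=(6−1·285/28)/(321/56)=-78/107
back: M4=-78/107
back: M3=285/28−15/56·-78/107=1110/107
back: M2=-14−4/15·1110/107=-1794/107
back: M1=21/2−1/4·-1794/107=1572/107
M: M0=0, M1=1572/107, M2=-1794/107, M3=1110/107, M4=-78/107, M5=0
seg 0: a=2, c=M0/2=0, d=(M1−M0)/(6·1)=262/107, b=Δ0−h0·(2M0+M1)/6=-583/107
seg 1: a=-1, c=M1/2=786/107, d=(M2−M1)/(6·1)=-561/107, b=Δ1−h1·(2M1+M2)/6=203/107
seg 2: a=3, c=M2/2=-897/107, d=(M3−M2)/(6·1)=484/107, b=Δ2−h2·(2M2+M3)/6=92/107
seg 3: a=0, c=M3/2=555/107, d=(M4−M3)/(6·1)=-198/107, b=Δ3−h3·(2M3+M4)/6=-250/107
seg 4: a=1, c=M4/2=-39/107, d=(M5−M4)/(6·2)=13/214, b=Δ4−h4·(2M4+M5)/6=266/107
t_q=9/4 → seg 2, τ=1/4; S=3+92/107·τ+-897/107·τ²+484/107·τ³=591/214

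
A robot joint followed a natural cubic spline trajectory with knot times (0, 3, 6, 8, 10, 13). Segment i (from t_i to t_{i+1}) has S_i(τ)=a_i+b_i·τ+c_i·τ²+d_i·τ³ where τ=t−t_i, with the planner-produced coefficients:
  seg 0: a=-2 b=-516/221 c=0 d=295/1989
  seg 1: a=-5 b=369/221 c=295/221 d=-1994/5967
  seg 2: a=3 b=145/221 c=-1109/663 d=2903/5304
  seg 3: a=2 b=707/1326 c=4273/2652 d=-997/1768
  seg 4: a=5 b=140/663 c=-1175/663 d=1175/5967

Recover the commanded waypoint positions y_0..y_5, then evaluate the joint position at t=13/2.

y_0 = S_0(0) = a_0 = -2
y_1 = S_1(0) = a_1 = -5
y_2 = S_2(0) = a_2 = 3
y_3 = S_3(0) = a_3 = 2
y_4 = S_4(0) = a_4 = 5
y_5 = S_4(3) = -5
t_q=13/2 is in segment 2 (τ=1/2); S_2(τ)=42125/14144

y_0=-2 y_1=-5 y_2=3 y_3=2 y_4=5 y_5=-5
S(13/2) = 42125/14144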